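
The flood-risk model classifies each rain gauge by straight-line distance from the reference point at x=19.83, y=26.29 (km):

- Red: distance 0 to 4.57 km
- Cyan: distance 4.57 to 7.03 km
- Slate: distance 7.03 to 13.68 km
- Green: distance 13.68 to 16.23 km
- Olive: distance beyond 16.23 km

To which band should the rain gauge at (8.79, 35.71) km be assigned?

Green

Distance = √((8.79−19.83)² + (35.71−26.29)²) = √(121.882 + 88.736) = 14.513 km.
13.68 ≤ 14.513 < 16.23 → Green.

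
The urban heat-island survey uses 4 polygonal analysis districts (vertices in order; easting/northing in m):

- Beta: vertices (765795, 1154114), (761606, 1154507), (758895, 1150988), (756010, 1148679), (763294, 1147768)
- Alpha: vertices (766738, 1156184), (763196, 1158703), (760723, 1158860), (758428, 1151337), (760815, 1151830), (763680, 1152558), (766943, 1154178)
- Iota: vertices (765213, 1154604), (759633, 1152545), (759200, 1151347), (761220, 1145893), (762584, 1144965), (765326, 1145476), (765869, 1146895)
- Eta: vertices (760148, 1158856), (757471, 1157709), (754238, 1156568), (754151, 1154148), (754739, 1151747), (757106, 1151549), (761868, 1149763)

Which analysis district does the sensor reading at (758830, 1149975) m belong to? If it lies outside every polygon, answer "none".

Cast a ray rightward from (758830, 1149975). For each polygon, the edges (by vertex number in listed order) whose endpoints lie on opposite sides of northing = 1149975, where each meets that height, and whether that is right or left of the point:
Beta: 3–4 at easting≈757629.3 (left), 5–1 at easting≈764163.8 (right) → 1 crossing.
Alpha: no edge straddles that height → 0 crossings.
Iota: 3–4 at easting≈759708.1 (right), 7–1 at easting≈765606.9 (right) → 2 crossings.
Eta: 6–7 at easting≈761302.7 (right), 7–1 at easting≈761827.9 (right) → 2 crossings.
Only Beta has an odd count, so the point is inside Beta.

Beta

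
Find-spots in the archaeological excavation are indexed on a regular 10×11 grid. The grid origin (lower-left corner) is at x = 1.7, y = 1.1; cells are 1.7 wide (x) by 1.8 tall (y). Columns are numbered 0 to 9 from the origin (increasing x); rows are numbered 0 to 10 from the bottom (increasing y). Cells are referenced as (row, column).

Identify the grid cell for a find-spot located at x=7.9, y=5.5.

(2, 3)

Column index: ⌊(7.9 − 1.7) / 1.7⌋ = ⌊3.647⌋ = 3
Row offset from origin: ⌊(5.5 − 1.1) / 1.8⌋ = ⌊2.444⌋ = 2 → row 2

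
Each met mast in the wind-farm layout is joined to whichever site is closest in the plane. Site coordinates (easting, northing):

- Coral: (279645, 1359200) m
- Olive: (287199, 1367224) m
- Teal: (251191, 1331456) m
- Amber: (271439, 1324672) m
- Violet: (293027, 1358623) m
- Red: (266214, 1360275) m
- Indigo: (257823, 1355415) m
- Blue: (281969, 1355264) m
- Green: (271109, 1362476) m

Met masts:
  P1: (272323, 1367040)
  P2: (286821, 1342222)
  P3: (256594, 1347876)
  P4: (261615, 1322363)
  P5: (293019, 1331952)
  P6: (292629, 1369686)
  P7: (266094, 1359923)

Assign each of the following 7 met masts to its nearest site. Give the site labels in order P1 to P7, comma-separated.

P1 → Green (d²=22303892.00)
P2 → Blue (d²=193635668.00)
P3 → Indigo (d²=58346962.00)
P4 → Amber (d²=101842457.00)
P5 → Amber (d²=518694800.00)
P6 → Olive (d²=35546344.00)
P7 → Red (d²=138304.00)

Green, Blue, Indigo, Amber, Amber, Olive, Red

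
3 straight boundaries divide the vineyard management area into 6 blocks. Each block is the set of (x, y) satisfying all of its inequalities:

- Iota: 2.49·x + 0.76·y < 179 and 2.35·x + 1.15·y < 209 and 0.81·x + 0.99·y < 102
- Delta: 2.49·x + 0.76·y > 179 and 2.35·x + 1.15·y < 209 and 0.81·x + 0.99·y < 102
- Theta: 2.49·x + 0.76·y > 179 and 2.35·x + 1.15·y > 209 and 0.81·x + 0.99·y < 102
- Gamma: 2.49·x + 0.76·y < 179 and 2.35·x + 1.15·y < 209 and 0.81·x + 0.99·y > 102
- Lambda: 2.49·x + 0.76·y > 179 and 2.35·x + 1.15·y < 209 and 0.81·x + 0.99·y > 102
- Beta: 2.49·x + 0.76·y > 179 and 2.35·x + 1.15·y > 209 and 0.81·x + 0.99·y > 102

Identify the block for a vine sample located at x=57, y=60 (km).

Lambda

2.49·57 + 0.76·60 = 187.530, which is > 179
2.35·57 + 1.15·60 = 202.950, which is < 209
0.81·57 + 0.99·60 = 105.570, which is > 102
This sign pattern matches Lambda.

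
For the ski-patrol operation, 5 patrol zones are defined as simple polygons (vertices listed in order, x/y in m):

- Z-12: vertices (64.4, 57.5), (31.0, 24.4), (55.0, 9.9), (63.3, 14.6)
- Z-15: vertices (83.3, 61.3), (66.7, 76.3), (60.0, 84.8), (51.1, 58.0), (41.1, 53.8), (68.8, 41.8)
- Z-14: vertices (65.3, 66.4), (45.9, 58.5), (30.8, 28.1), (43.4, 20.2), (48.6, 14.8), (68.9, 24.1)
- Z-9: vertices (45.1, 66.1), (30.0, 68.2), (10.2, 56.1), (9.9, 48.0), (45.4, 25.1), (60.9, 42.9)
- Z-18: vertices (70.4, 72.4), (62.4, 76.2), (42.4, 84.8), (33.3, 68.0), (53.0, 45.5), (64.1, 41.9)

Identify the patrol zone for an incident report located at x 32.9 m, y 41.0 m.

Cast a ray rightward from (32.9, 41.0). For each polygon, the edges (by vertex number in listed order) whose endpoints lie on opposite sides of y = 41.0, where each meets that height, and whether that is right or left of the point:
Z-12: 1–2 at x≈47.75 (right), 4–1 at x≈63.98 (right) → 2 crossings.
Z-15: no edge straddles that height → 0 crossings.
Z-14: 2–3 at x≈37.21 (right), 6–1 at x≈67.46 (right) → 2 crossings.
Z-9: 4–5 at x≈20.75 (left), 5–6 at x≈59.25 (right) → 1 crossing.
Z-18: no edge straddles that height → 0 crossings.
Only Z-9 has an odd count, so the point is inside Z-9.

Z-9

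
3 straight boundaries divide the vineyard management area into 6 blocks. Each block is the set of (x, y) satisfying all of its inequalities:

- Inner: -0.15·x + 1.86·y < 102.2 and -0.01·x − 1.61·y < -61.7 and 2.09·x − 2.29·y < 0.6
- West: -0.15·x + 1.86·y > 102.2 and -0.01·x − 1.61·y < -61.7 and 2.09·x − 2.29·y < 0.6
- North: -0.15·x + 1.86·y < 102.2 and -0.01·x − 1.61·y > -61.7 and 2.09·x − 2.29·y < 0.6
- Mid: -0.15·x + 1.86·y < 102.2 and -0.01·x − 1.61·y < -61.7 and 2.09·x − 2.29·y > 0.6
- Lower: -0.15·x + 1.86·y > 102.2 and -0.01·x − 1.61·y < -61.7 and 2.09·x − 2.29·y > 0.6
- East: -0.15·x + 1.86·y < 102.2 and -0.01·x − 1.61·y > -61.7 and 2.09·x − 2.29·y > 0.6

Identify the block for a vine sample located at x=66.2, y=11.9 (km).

East

-0.15·66.2 + 1.86·11.9 = 12.204, which is < 102.2
-0.01·66.2 − 1.61·11.9 = -19.821, which is > -61.7
2.09·66.2 − 2.29·11.9 = 111.107, which is > 0.6
This sign pattern matches East.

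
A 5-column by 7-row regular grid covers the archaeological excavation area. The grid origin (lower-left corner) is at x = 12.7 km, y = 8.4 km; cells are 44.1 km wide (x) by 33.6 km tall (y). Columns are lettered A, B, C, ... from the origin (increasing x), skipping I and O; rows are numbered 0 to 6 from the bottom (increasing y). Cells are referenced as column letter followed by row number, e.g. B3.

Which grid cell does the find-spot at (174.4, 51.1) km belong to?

Column index: ⌊(174.4 − 12.7) / 44.1⌋ = ⌊3.667⌋ = 3 → column D
Row offset from origin: ⌊(51.1 − 8.4) / 33.6⌋ = ⌊1.271⌋ = 1 → row 1

D1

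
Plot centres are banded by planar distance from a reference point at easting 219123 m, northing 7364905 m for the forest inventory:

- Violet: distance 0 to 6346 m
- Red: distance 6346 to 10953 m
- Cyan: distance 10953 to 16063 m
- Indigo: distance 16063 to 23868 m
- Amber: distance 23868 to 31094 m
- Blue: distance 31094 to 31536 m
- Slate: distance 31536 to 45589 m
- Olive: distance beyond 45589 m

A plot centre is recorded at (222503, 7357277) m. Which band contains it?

Distance = √((222503−219123)² + (7357277−7364905)²) = √(11424400.000 + 58186384.000) = 8343.308 m.
6346 ≤ 8343.308 < 10953 → Red.

Red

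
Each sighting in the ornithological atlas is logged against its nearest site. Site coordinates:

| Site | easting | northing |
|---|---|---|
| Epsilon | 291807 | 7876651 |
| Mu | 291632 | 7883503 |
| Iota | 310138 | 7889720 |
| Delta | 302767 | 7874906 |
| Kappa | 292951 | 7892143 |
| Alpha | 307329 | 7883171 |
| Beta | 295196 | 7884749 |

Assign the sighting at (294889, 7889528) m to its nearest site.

Squared distances to each site:
Epsilon: 175315853.000; Mu: 46908674.000; Iota: 232568865.000; Delta: 275865768.000; Kappa: 10594069.000; Alpha: 195165049.000; Beta: 22933090.000.
Minimum at Kappa.

Kappa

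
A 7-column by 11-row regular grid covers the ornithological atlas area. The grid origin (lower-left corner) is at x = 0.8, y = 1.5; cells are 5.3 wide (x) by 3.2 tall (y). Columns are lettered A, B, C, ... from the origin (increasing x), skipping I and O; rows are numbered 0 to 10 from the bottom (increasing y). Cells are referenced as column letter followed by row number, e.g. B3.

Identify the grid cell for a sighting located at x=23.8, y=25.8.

Column index: ⌊(23.8 − 0.8) / 5.3⌋ = ⌊4.340⌋ = 4 → column E
Row offset from origin: ⌊(25.8 − 1.5) / 3.2⌋ = ⌊7.594⌋ = 7 → row 7

E7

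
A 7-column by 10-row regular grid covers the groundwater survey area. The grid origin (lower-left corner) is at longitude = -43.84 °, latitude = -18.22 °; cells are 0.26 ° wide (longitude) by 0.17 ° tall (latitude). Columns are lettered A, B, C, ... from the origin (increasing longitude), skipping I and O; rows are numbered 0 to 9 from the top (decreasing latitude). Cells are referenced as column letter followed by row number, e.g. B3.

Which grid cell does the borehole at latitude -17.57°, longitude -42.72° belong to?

E6

Column index: ⌊(-42.72 − -43.84) / 0.26⌋ = ⌊4.308⌋ = 4 → column E
Row offset from origin: ⌊(-17.57 − -18.22) / 0.17⌋ = ⌊3.824⌋ = 3 → row 6 (counted from top)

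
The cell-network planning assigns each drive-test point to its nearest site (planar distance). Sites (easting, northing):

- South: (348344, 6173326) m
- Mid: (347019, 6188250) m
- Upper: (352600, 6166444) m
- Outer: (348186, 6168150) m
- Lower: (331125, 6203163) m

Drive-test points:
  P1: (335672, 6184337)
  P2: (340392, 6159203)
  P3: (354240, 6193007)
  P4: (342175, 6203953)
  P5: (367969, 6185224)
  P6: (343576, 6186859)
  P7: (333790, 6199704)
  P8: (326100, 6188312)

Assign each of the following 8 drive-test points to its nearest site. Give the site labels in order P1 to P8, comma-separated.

P1 → Mid (d²=144065978.00)
P2 → Outer (d²=140795245.00)
P3 → Mid (d²=74771890.00)
P4 → Lower (d²=122726600.00)
P5 → Mid (d²=448059176.00)
P6 → Mid (d²=13789130.00)
P7 → Lower (d²=19066906.00)
P8 → Lower (d²=245802826.00)

Mid, Outer, Mid, Lower, Mid, Mid, Lower, Lower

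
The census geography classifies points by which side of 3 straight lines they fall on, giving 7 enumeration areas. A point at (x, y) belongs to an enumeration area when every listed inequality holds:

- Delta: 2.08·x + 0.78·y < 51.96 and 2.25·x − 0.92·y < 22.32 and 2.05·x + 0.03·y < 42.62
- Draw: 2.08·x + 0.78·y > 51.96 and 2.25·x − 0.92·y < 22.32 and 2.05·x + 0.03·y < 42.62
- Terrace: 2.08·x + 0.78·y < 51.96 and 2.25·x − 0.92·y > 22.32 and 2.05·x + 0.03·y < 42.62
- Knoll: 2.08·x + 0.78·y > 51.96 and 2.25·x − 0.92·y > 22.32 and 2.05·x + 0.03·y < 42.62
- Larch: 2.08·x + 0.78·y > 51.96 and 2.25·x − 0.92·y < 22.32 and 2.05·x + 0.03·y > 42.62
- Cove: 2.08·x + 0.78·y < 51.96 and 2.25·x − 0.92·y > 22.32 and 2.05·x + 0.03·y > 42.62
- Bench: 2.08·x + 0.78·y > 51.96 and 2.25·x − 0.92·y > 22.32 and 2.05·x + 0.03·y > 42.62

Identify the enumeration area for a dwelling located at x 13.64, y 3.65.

Terrace

2.08·13.64 + 0.78·3.65 = 31.218, which is < 51.96
2.25·13.64 − 0.92·3.65 = 27.332, which is > 22.32
2.05·13.64 + 0.03·3.65 = 28.072, which is < 42.62
This sign pattern matches Terrace.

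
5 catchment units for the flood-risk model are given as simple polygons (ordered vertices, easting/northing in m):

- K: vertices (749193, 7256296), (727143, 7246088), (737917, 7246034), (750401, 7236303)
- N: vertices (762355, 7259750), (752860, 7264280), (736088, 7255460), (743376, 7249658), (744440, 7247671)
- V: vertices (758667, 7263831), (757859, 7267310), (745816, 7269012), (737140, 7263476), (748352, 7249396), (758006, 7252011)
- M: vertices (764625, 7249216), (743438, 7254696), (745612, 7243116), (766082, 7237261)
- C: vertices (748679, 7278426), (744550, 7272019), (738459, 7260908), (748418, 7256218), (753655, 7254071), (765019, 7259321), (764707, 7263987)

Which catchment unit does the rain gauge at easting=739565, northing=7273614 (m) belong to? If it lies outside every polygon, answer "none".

none

Cast a ray rightward from (739565, 7273614). For each polygon, the edges (by vertex number in listed order) whose endpoints lie on opposite sides of northing = 7273614, where each meets that height, and whether that is right or left of the point:
K: no edge straddles that height → 0 crossings.
N: no edge straddles that height → 0 crossings.
V: no edge straddles that height → 0 crossings.
M: no edge straddles that height → 0 crossings.
C: 1–2 at easting≈745577.9 (right), 7–1 at easting≈754020.6 (right) → 2 crossings.
All counts are even, so the point lies outside every listed polygon.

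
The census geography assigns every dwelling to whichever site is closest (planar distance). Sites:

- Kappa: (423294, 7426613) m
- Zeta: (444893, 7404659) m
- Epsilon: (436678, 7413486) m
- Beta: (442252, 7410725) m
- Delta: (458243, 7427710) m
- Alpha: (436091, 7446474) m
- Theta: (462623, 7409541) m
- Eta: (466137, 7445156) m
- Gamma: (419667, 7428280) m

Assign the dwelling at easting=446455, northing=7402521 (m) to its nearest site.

Zeta

Squared distances to each site:
Kappa: 1116856385.000; Zeta: 7010888.000; Epsilon: 215820954.000; Beta: 84970825.000; Delta: 773442665.000; Alpha: 2039278705.000; Theta: 310684624.000; Eta: 2205124349.000; Gamma: 1381123025.000.
Minimum at Zeta.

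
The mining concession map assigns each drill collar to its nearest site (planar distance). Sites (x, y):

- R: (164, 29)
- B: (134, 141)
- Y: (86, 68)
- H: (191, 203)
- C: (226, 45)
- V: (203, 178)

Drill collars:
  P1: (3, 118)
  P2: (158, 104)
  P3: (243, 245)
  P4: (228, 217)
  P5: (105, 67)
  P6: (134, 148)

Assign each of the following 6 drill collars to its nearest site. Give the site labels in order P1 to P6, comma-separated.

Y, B, H, H, Y, B

P1 → Y (d²=9389.00)
P2 → B (d²=1945.00)
P3 → H (d²=4468.00)
P4 → H (d²=1565.00)
P5 → Y (d²=362.00)
P6 → B (d²=49.00)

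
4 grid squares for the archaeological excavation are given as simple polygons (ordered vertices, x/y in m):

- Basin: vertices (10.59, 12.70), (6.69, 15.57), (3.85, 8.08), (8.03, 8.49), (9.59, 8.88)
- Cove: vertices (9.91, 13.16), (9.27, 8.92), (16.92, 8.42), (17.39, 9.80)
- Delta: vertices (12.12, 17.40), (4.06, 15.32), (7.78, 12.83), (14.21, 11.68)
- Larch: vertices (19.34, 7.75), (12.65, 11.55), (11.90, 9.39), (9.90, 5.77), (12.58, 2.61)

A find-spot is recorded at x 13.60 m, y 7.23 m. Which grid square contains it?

Cast a ray rightward from (13.60, 7.23). For each polygon, the edges (by vertex number in listed order) whose endpoints lie on opposite sides of y = 7.23, where each meets that height, and whether that is right or left of the point:
Basin: no edge straddles that height → 0 crossings.
Cove: no edge straddles that height → 0 crossings.
Delta: no edge straddles that height → 0 crossings.
Larch: 3–4 at x≈10.707 (left), 5–1 at x≈18.656 (right) → 1 crossing.
Only Larch has an odd count, so the point is inside Larch.

Larch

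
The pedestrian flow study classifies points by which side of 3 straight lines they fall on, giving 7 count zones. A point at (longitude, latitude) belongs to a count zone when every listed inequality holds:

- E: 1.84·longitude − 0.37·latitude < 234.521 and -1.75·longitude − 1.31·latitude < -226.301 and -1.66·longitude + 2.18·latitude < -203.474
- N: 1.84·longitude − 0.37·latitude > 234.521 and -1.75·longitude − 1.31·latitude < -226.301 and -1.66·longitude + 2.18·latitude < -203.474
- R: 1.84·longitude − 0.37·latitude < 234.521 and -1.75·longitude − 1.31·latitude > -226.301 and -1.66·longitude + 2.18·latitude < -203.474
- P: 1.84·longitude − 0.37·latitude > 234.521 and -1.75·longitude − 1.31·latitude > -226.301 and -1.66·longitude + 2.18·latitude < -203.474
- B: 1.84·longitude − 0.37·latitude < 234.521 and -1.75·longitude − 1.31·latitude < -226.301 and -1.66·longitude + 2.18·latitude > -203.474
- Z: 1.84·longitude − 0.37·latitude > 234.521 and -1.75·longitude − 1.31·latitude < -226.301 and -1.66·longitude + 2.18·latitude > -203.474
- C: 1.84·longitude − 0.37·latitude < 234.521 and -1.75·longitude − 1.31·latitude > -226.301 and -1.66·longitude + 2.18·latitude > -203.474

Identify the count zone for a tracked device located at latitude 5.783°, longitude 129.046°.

Z

1.84·129.046 − 0.37·5.783 = 235.305, which is > 234.521
-1.75·129.046 − 1.31·5.783 = -233.406, which is < -226.301
-1.66·129.046 + 2.18·5.783 = -201.609, which is > -203.474
This sign pattern matches Z.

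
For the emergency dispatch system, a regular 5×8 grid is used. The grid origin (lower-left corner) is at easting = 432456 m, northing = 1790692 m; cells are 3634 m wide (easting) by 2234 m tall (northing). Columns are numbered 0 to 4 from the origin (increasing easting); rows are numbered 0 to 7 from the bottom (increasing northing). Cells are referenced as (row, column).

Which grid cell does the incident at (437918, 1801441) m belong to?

(4, 1)

Column index: ⌊(437918 − 432456) / 3634⌋ = ⌊1.503⌋ = 1
Row offset from origin: ⌊(1801441 − 1790692) / 2234⌋ = ⌊4.812⌋ = 4 → row 4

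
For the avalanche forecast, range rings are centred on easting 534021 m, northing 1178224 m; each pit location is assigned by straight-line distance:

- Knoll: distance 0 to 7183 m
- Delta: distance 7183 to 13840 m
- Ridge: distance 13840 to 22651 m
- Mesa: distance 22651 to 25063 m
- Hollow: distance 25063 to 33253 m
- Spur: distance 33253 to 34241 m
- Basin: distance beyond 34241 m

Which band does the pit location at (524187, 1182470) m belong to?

Delta

Distance = √((524187−534021)² + (1182470−1178224)²) = √(96707556.000 + 18028516.000) = 10711.493 m.
7183 ≤ 10711.493 < 13840 → Delta.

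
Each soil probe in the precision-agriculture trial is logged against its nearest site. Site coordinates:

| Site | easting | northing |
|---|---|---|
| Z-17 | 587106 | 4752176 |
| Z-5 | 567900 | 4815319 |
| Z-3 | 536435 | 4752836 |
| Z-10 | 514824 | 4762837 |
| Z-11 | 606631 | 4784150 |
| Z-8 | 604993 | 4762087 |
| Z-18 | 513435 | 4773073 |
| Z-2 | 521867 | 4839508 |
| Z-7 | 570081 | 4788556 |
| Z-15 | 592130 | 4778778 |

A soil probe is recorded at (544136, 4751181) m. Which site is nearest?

Z-3

Squared distances to each site:
Z-17: 1847410925.000; Z-5: 4678410740.000; Z-3: 62044426.000; Z-10: 995055680.000; Z-11: 4992579986.000; Z-8: 3822515285.000; Z-18: 1421811065.000; Z-2: 8297567290.000; Z-7: 2070033650.000; Z-15: 3065018445.000.
Minimum at Z-3.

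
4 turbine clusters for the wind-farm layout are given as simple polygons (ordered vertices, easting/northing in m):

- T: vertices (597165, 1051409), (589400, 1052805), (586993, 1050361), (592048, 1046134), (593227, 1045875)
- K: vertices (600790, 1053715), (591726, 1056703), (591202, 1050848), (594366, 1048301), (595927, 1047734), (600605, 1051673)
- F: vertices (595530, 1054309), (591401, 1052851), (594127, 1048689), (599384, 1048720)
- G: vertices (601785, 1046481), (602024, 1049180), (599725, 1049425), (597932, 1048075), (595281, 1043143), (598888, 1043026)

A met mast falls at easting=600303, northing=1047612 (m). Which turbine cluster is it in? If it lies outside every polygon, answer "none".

Cast a ray rightward from (600303, 1047612). For each polygon, the edges (by vertex number in listed order) whose endpoints lie on opposite sides of northing = 1047612, where each meets that height, and whether that is right or left of the point:
T: 3–4 at easting≈590280.5 (left), 5–1 at easting≈594463.1 (left) → 0 crossings.
K: no edge straddles that height → 0 crossings.
F: no edge straddles that height → 0 crossings.
G: 1–2 at easting≈601885.2 (right), 4–5 at easting≈597683.1 (left) → 1 crossing.
Only G has an odd count, so the point is inside G.

G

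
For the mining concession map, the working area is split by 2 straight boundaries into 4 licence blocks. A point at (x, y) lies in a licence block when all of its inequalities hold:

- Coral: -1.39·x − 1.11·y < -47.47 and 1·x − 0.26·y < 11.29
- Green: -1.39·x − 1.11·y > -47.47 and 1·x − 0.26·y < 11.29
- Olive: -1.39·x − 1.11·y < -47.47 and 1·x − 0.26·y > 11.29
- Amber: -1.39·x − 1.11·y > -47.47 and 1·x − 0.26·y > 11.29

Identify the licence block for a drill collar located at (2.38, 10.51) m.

Green

-1.39·2.38 − 1.11·10.51 = -14.974, which is > -47.47
1·2.38 − 0.26·10.51 = -0.353, which is < 11.29
This sign pattern matches Green.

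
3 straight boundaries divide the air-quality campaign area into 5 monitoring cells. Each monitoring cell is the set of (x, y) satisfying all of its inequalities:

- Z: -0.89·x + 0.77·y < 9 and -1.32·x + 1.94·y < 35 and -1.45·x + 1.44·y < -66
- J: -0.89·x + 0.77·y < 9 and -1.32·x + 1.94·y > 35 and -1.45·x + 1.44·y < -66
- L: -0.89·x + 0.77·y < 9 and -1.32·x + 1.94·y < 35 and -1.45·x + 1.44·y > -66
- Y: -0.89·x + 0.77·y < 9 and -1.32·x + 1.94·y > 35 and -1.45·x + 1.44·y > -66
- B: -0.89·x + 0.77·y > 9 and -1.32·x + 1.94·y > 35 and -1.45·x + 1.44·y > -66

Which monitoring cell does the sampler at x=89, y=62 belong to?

-0.89·89 + 0.77·62 = -31.470, which is < 9
-1.32·89 + 1.94·62 = 2.800, which is < 35
-1.45·89 + 1.44·62 = -39.770, which is > -66
This sign pattern matches L.

L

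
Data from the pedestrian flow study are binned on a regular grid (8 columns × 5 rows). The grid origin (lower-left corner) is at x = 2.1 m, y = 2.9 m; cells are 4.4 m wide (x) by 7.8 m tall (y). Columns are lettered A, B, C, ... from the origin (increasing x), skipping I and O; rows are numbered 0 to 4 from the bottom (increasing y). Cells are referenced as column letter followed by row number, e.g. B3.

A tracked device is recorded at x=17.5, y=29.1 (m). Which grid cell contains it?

Column index: ⌊(17.5 − 2.1) / 4.4⌋ = ⌊3.500⌋ = 3 → column D
Row offset from origin: ⌊(29.1 − 2.9) / 7.8⌋ = ⌊3.359⌋ = 3 → row 3

D3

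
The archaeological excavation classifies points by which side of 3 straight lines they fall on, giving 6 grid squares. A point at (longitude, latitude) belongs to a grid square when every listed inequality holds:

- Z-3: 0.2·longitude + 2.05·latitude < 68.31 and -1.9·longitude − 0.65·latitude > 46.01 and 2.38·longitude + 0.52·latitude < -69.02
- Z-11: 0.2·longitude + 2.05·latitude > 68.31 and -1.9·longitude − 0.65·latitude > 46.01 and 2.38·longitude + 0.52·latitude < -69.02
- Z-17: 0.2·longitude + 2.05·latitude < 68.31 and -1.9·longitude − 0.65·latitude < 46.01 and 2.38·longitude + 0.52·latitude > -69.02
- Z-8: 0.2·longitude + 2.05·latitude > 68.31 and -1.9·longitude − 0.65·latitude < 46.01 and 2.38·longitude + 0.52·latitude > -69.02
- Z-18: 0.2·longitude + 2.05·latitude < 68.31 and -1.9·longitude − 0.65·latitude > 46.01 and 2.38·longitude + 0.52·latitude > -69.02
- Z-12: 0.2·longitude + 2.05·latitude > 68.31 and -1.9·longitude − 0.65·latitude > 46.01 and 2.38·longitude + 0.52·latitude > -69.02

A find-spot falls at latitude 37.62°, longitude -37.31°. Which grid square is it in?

Z-11

0.2·-37.31 + 2.05·37.62 = 69.659, which is > 68.31
-1.9·-37.31 − 0.65·37.62 = 46.436, which is > 46.01
2.38·-37.31 + 0.52·37.62 = -69.235, which is < -69.02
This sign pattern matches Z-11.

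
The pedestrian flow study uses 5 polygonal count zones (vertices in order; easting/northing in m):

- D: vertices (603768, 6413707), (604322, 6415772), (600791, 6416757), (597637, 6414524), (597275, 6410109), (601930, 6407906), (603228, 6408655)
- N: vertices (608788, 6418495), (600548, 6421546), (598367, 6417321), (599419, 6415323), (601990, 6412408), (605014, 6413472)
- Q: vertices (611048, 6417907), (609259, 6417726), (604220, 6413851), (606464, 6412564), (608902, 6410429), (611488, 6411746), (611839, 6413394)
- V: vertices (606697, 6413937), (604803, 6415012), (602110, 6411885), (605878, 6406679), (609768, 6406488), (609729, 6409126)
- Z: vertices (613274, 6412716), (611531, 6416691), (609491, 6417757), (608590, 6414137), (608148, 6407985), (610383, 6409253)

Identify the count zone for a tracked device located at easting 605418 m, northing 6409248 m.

Cast a ray rightward from (605418, 6409248). For each polygon, the edges (by vertex number in listed order) whose endpoints lie on opposite sides of northing = 6409248, where each meets that height, and whether that is right or left of the point:
D: 5–6 at easting≈599094.3 (left), 7–1 at easting≈603291.4 (left) → 0 crossings.
N: no edge straddles that height → 0 crossings.
Q: no edge straddles that height → 0 crossings.
V: 3–4 at easting≈604018.6 (left), 6–1 at easting≈609652.1 (right) → 1 crossing.
Z: 4–5 at easting≈608238.7 (right), 5–6 at easting≈610374.2 (right) → 2 crossings.
Only V has an odd count, so the point is inside V.

V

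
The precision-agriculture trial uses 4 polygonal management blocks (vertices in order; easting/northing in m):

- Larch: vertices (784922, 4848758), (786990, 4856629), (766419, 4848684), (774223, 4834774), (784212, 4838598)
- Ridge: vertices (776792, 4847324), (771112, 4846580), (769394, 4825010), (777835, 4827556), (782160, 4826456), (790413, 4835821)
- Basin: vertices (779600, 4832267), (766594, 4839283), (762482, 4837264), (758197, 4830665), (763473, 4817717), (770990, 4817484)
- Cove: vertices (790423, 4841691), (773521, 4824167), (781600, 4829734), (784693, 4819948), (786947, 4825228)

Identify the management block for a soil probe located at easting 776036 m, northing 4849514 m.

Cast a ray rightward from (776036, 4849514). For each polygon, the edges (by vertex number in listed order) whose endpoints lie on opposite sides of northing = 4849514, where each meets that height, and whether that is right or left of the point:
Larch: 1–2 at easting≈785120.6 (right), 2–3 at easting≈768568.0 (left) → 1 crossing.
Ridge: no edge straddles that height → 0 crossings.
Basin: no edge straddles that height → 0 crossings.
Cove: no edge straddles that height → 0 crossings.
Only Larch has an odd count, so the point is inside Larch.

Larch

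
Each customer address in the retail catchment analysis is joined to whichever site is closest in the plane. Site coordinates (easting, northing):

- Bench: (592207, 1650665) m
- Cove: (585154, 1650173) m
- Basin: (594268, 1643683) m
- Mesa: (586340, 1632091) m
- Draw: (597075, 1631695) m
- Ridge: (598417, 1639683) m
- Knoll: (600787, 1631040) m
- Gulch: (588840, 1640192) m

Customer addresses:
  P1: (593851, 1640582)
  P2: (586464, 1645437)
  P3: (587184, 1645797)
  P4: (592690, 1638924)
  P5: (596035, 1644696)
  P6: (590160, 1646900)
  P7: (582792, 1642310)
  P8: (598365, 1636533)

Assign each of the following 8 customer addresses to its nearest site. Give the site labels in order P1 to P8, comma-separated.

P1 → Basin (d²=9790090.00)
P2 → Cove (d²=24145796.00)
P3 → Cove (d²=23270276.00)
P4 → Gulch (d²=16430324.00)
P5 → Basin (d²=4148458.00)
P6 → Bench (d²=18365434.00)
P7 → Gulch (d²=41064228.00)
P8 → Ridge (d²=9925204.00)

Basin, Cove, Cove, Gulch, Basin, Bench, Gulch, Ridge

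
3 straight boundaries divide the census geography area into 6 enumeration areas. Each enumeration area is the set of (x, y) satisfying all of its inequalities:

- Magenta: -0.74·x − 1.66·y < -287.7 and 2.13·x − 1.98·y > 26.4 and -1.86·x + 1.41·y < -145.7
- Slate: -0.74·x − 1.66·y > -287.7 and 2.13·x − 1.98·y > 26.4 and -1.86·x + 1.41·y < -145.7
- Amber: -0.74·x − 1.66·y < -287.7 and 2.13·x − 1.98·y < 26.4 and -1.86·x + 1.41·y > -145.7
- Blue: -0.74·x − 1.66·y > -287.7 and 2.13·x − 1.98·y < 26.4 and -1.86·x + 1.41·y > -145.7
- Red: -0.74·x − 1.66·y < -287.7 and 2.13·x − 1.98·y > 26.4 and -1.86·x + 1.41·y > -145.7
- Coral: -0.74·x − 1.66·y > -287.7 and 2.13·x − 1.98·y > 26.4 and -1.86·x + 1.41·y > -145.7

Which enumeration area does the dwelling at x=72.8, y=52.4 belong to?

Coral

-0.74·72.8 − 1.66·52.4 = -140.856, which is > -287.7
2.13·72.8 − 1.98·52.4 = 51.312, which is > 26.4
-1.86·72.8 + 1.41·52.4 = -61.524, which is > -145.7
This sign pattern matches Coral.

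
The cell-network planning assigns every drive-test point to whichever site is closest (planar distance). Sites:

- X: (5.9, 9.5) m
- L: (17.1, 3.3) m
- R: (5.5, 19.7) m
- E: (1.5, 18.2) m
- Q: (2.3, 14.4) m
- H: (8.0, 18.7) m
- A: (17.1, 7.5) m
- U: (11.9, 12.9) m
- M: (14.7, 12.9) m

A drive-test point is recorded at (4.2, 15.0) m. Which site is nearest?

Q

Squared distances to each site:
X: 33.140; L: 303.300; R: 23.780; E: 17.530; Q: 3.970; H: 28.130; A: 222.660; U: 63.700; M: 114.660.
Minimum at Q.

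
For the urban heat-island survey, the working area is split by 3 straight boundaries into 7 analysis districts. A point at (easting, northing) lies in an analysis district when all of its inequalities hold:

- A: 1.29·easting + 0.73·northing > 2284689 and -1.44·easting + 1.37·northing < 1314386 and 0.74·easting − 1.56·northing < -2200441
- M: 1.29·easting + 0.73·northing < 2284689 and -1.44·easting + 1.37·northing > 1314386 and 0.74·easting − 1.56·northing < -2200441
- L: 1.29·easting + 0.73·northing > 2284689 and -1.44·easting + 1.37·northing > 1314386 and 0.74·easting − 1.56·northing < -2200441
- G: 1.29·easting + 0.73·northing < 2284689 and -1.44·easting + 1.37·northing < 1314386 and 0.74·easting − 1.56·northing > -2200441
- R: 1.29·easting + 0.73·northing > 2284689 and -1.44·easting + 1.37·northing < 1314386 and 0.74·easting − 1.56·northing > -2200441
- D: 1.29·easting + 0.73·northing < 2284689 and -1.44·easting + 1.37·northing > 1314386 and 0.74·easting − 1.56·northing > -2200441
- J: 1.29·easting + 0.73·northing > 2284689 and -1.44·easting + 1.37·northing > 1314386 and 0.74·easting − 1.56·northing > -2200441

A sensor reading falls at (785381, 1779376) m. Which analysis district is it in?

1.29·785381 + 0.73·1779376 = 2312085.970, which is > 2284689
-1.44·785381 + 1.37·1779376 = 1306796.480, which is < 1314386
0.74·785381 − 1.56·1779376 = -2194644.620, which is > -2200441
This sign pattern matches R.

R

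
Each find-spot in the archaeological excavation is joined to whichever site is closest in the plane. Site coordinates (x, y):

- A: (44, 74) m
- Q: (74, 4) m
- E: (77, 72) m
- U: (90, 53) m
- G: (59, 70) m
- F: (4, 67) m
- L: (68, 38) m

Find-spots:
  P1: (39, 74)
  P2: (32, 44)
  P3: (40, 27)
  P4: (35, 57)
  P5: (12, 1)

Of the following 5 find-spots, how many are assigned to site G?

P1 → A
P2 → A
P3 → L
P4 → A
P5 → Q
0 of the 5 go to G.

0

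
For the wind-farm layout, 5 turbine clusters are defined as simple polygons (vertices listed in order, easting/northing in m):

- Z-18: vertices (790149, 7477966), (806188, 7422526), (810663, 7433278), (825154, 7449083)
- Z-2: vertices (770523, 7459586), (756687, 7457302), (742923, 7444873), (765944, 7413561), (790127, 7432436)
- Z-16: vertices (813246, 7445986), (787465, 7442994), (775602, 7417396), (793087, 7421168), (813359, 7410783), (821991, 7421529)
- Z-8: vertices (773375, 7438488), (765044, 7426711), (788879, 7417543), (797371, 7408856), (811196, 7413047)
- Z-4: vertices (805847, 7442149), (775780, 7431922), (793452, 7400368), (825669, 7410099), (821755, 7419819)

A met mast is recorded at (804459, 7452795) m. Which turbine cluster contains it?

Z-18

Cast a ray rightward from (804459, 7452795). For each polygon, the edges (by vertex number in listed order) whose endpoints lie on opposite sides of northing = 7452795, where each meets that height, and whether that is right or left of the point:
Z-18: 1–2 at easting≈797431.1 (left), 4–1 at easting≈820655.2 (right) → 1 crossing.
Z-2: 2–3 at easting≈751695.9 (left), 5–1 at easting≈775426.5 (left) → 0 crossings.
Z-16: no edge straddles that height → 0 crossings.
Z-8: no edge straddles that height → 0 crossings.
Z-4: no edge straddles that height → 0 crossings.
Only Z-18 has an odd count, so the point is inside Z-18.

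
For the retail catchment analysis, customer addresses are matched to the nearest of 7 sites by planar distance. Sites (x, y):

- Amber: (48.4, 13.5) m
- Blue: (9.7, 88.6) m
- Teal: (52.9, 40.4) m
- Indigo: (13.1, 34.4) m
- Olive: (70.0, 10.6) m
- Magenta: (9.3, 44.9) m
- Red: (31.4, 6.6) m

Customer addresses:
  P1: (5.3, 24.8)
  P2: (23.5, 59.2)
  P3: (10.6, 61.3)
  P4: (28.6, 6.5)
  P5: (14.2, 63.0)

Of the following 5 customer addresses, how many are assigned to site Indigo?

1

P1 → Indigo
P2 → Magenta
P3 → Magenta
P4 → Red
P5 → Magenta
1 of the 5 goes to Indigo.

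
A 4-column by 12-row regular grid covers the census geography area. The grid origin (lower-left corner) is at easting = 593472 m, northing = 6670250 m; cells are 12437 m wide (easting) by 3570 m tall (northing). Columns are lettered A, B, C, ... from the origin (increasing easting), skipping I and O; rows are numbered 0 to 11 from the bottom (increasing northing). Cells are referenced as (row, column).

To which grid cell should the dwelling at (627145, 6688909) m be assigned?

(5, C)

Column index: ⌊(627145 − 593472) / 12437⌋ = ⌊2.707⌋ = 2 → column C
Row offset from origin: ⌊(6688909 − 6670250) / 3570⌋ = ⌊5.227⌋ = 5 → row 5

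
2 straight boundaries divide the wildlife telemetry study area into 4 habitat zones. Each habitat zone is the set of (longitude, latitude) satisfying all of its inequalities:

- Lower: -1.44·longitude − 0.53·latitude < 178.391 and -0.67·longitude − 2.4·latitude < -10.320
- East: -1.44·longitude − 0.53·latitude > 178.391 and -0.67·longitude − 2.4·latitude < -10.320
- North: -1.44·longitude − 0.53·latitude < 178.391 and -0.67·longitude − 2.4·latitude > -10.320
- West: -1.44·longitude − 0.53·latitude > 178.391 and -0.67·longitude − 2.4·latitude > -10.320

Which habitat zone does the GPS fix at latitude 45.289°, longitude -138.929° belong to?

-1.44·-138.929 − 0.53·45.289 = 176.055, which is < 178.391
-0.67·-138.929 − 2.4·45.289 = -15.611, which is < -10.320
This sign pattern matches Lower.

Lower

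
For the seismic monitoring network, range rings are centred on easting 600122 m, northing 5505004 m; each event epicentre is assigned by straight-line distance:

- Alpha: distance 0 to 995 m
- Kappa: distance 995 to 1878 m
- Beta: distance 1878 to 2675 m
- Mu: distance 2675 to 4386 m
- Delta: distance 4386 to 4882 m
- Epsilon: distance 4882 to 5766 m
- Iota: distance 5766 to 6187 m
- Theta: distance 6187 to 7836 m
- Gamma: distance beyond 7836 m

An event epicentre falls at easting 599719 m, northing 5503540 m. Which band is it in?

Kappa

Distance = √((599719−600122)² + (5503540−5505004)²) = √(162409.000 + 2143296.000) = 1518.455 m.
995 ≤ 1518.455 < 1878 → Kappa.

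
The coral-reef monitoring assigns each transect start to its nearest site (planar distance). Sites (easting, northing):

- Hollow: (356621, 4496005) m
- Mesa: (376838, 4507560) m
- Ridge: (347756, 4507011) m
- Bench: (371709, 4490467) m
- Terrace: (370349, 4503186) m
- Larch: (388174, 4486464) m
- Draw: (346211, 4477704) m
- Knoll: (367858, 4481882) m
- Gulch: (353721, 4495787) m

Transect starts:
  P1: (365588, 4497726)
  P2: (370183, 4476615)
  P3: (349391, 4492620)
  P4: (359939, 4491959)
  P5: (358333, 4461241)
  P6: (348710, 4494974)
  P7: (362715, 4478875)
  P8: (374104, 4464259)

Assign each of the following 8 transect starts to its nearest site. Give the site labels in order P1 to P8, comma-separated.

P1 → Terrace (d²=52478721.00)
P2 → Knoll (d²=33146914.00)
P3 → Gulch (d²=28778789.00)
P4 → Hollow (d²=27379240.00)
P5 → Draw (d²=417973253.00)
P6 → Gulch (d²=25771090.00)
P7 → Knoll (d²=35492498.00)
P8 → Knoll (d²=349582645.00)

Terrace, Knoll, Gulch, Hollow, Draw, Gulch, Knoll, Knoll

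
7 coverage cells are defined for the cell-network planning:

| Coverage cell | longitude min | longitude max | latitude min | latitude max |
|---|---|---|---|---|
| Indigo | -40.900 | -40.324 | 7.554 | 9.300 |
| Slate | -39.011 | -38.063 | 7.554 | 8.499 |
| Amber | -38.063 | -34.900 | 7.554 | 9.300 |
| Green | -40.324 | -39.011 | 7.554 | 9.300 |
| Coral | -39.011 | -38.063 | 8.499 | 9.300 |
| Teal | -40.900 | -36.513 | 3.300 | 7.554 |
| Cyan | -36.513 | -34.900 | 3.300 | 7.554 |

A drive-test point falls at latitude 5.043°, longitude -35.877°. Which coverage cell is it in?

Cyan

The point has longitude = -35.877 and latitude = 5.043.
Only Cyan satisfies -36.513 ≤ longitude ≤ -34.900 and 3.300 ≤ latitude ≤ 7.554.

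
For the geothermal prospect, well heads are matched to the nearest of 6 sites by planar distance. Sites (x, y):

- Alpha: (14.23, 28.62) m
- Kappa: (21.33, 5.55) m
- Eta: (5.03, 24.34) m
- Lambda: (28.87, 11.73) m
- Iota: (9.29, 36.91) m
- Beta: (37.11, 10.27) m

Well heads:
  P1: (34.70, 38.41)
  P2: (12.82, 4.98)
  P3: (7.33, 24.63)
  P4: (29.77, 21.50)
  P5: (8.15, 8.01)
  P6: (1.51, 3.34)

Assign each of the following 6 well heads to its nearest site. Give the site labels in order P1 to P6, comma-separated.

P1 → Alpha (d²=514.87)
P2 → Kappa (d²=72.74)
P3 → Eta (d²=5.37)
P4 → Lambda (d²=96.26)
P5 → Kappa (d²=179.76)
P6 → Kappa (d²=397.72)

Alpha, Kappa, Eta, Lambda, Kappa, Kappa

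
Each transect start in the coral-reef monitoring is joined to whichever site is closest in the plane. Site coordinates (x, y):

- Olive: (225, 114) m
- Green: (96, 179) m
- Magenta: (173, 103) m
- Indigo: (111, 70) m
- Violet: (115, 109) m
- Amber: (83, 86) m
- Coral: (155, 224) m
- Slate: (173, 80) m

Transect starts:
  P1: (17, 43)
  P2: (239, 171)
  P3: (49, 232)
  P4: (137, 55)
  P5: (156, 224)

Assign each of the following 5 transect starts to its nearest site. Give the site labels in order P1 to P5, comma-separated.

P1 → Amber (d²=6205.00)
P2 → Olive (d²=3445.00)
P3 → Green (d²=5018.00)
P4 → Indigo (d²=901.00)
P5 → Coral (d²=1.00)

Amber, Olive, Green, Indigo, Coral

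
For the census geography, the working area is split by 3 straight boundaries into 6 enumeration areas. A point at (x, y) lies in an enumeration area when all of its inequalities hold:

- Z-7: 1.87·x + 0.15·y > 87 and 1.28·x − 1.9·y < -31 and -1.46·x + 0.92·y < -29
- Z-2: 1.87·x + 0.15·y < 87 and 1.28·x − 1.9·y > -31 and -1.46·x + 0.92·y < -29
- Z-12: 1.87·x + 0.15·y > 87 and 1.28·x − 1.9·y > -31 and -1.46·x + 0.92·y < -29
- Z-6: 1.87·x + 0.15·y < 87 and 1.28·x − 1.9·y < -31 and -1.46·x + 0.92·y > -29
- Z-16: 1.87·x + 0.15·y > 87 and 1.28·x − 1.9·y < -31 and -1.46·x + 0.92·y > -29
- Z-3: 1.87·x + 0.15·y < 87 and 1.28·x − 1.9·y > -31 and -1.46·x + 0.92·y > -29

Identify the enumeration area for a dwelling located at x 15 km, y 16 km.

1.87·15 + 0.15·16 = 30.450, which is < 87
1.28·15 − 1.9·16 = -11.200, which is > -31
-1.46·15 + 0.92·16 = -7.180, which is > -29
This sign pattern matches Z-3.

Z-3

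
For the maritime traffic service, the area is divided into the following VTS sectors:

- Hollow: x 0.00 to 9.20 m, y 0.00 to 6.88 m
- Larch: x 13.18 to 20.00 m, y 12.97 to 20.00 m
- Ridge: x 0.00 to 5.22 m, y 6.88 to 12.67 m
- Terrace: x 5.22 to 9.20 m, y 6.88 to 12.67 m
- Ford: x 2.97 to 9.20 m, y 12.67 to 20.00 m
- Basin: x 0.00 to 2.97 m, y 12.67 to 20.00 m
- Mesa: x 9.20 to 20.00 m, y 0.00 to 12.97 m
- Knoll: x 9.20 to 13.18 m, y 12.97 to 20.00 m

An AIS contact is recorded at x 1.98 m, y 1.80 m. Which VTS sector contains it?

Hollow

The point has x = 1.98 and y = 1.80.
Only Hollow satisfies 0.00 ≤ x ≤ 9.20 and 0.00 ≤ y ≤ 6.88.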